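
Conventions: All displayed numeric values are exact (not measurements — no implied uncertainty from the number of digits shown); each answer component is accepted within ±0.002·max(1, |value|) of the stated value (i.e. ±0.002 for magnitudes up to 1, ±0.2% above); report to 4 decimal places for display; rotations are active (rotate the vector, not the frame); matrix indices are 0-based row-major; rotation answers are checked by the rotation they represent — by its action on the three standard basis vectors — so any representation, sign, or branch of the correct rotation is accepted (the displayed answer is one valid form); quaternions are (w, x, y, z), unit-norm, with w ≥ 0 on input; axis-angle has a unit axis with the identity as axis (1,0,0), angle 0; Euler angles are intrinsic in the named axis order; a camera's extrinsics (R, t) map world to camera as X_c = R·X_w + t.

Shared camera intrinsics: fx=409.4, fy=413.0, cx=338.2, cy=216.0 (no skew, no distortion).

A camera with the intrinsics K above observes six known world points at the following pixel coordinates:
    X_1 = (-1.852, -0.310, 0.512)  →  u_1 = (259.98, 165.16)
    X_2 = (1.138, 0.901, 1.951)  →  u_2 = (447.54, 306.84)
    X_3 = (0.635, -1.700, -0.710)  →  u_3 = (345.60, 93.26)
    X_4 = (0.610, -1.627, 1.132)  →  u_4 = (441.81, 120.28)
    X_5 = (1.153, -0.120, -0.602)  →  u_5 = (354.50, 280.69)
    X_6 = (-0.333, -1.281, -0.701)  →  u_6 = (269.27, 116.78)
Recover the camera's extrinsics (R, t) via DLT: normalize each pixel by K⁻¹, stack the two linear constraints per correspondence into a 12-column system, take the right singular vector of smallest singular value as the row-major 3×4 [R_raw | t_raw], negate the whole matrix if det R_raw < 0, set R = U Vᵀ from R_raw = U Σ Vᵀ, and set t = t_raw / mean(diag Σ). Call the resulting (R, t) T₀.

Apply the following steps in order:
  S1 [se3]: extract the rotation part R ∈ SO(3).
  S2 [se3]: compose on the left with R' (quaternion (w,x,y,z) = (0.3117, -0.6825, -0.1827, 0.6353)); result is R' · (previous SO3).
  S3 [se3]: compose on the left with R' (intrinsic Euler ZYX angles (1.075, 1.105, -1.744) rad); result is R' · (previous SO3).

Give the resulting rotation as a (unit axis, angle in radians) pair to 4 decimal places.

source (pnp_recover): camera pose = R=[0.7139 -0.2244 0.6633; 0.3682 0.9260 -0.0831; -0.5956 0.3036 0.7437], t=(-0.3000, 0.2299, 4.9598)
after S1 (rot_of_se3): [0.7139 -0.2244 0.6633; 0.3682 0.9260 -0.0831; -0.5956 0.3036 0.7437]
after S2 (compose_so3): [0.6203 -0.4619 -0.6339; 0.0736 -0.7704 0.6333; -0.7809 -0.4395 -0.4439]
after S3 (compose_so3): [0.8467 0.5200 0.1125; -0.0781 0.3306 -0.9405; -0.5263 0.7876 0.3206]

rotation (axis_angle) = ((0.8921, 0.3298, -0.3088), 1.3192)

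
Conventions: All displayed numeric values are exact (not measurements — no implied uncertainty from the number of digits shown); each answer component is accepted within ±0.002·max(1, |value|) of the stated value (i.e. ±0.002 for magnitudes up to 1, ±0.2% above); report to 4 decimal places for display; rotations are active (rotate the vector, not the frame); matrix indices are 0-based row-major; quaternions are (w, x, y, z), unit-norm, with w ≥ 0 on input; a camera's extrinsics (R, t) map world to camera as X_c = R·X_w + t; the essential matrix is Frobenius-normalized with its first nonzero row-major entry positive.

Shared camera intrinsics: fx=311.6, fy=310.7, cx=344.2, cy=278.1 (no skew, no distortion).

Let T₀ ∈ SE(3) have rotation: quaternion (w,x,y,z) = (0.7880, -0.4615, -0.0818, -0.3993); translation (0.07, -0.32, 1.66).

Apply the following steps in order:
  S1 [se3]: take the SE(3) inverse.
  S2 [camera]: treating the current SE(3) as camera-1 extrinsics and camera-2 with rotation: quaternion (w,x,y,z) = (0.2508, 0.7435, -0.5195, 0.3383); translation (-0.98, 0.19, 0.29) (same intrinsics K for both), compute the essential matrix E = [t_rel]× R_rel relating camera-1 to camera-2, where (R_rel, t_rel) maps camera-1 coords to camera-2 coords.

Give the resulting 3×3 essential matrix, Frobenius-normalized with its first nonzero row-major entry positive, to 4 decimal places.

after S1 (invert_se3): R=[0.6678 -0.5538 0.4974; 0.7048 0.2552 -0.6620; 0.2396 0.7926 0.5607], t=(-1.0497, 1.1312, -0.6939)
after S2 (essential): [0.3413 0.5432 0.2570; 0.3109 -0.2461 -0.2109; -0.5217 0.1253 0.1812]

matrix = [0.3413 0.5432 0.2570; 0.3109 -0.2461 -0.2109; -0.5217 0.1253 0.1812]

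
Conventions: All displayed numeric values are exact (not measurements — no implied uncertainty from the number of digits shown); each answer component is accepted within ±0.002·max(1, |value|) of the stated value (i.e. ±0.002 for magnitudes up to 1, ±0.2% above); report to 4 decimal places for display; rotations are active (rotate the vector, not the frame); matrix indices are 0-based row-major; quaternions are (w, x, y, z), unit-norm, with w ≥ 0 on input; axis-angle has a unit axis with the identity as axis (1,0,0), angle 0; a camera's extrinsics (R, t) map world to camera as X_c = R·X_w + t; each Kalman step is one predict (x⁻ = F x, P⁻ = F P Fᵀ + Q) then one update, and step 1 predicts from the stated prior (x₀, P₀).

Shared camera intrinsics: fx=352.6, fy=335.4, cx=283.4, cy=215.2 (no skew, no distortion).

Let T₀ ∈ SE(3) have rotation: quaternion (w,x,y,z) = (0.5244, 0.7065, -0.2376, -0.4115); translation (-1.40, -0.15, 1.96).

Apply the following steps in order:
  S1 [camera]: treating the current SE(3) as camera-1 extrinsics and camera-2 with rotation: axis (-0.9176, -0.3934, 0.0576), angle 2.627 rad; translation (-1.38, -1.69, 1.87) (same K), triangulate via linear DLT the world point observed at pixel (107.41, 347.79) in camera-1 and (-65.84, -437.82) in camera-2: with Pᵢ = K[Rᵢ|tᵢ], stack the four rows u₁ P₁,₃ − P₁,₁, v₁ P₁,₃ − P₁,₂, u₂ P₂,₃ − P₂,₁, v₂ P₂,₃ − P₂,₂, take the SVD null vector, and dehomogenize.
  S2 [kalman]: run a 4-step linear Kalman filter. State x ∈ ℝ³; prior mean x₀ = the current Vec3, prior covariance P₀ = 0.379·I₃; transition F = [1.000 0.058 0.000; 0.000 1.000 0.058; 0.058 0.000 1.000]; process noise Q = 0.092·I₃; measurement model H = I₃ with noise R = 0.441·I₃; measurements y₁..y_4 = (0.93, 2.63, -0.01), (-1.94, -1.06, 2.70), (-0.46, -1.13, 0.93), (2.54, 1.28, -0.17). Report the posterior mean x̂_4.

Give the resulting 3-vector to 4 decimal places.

after S1 (triangulate): (-1.8015, 0.8280, -0.7272)
after S2 (kf_track): (0.4751, 0.5199, 0.4959)

result = (0.4751, 0.5199, 0.4959)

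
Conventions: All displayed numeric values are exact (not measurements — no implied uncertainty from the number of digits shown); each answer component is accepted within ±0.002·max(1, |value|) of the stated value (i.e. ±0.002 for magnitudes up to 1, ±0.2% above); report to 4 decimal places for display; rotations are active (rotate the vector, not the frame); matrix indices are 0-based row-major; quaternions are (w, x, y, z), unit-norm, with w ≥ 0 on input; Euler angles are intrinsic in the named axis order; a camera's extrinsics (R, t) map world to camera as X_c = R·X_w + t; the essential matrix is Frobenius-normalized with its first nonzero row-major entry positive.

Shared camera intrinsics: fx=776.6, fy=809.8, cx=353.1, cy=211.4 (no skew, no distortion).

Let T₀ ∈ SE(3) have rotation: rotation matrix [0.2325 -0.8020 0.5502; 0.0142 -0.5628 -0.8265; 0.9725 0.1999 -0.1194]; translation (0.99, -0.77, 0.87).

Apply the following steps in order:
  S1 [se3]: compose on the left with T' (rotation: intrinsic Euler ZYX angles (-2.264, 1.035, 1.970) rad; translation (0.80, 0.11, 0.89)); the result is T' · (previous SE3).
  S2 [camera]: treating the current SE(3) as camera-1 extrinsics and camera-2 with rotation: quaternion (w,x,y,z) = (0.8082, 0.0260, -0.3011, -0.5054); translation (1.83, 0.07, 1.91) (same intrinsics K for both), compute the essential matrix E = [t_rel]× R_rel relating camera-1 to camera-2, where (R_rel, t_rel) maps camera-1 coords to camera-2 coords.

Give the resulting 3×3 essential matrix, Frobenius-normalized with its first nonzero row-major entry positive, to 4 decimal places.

after S1 (compose_se3): R=[-0.5688 0.6158 0.5451; 0.7262 0.6873 -0.0187; -0.3862 0.3852 -0.8381], t=(0.6663, 0.7351, -0.4961)
after S2 (essential): [0.3497 -0.0520 0.0439; 0.2290 0.0678 -0.6610; -0.5631 0.1065 -0.2251]

matrix = [0.3497 -0.0520 0.0439; 0.2290 0.0678 -0.6610; -0.5631 0.1065 -0.2251]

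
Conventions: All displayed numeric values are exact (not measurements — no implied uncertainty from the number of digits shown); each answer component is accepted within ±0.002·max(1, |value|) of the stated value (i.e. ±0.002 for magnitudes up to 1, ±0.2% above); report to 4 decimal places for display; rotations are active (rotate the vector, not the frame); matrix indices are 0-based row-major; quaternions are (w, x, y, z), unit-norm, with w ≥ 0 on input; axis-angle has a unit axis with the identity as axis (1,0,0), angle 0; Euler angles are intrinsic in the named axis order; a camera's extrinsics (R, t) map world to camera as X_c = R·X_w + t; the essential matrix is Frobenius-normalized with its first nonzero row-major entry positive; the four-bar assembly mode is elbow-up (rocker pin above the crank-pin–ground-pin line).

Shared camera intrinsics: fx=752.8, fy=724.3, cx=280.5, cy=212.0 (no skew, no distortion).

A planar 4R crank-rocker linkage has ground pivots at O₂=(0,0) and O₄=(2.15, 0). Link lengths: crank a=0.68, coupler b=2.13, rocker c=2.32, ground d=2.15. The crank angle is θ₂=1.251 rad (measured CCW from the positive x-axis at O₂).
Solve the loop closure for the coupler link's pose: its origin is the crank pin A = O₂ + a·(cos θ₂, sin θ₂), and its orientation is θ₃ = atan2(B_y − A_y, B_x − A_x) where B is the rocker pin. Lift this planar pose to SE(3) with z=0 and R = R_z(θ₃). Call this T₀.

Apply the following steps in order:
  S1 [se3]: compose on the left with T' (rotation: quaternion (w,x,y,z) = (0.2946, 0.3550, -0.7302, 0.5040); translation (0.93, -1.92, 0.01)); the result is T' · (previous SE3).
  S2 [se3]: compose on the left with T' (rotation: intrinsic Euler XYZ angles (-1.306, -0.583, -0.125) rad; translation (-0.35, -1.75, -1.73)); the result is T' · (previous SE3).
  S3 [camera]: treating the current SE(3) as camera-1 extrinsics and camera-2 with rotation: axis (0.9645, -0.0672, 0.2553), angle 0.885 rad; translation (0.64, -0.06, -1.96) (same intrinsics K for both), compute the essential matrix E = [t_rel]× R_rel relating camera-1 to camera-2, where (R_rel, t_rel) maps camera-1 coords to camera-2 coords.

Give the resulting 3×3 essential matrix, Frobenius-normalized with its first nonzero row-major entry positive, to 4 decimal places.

matrix = [0.0867 -0.0162 -0.7012; 0.6857 0.1493 0.0822; -0.0291 -0.0052 0.0191]

source (fourbar_fk): coupler pose = R=[0.6546 -0.7560 0.0000; 0.7560 0.6546 0.0000; 0.0000 0.0000 1.0000], t=(0.2138, 0.6455, 0.0000)
after S1 (compose_se3): R=[-0.9924 -0.0995 -0.0724; 0.0364 0.3245 -0.9452; 0.1175 -0.9406 -0.3184], t=(0.2809, -1.8125, -0.1616)
after S2 (compose_se3): R=[-0.8829 0.4692 0.0170; -0.3842 -0.7013 -0.6004; -0.2698 -0.5366 0.7995], t=(-0.2170, -2.3320, 0.0117)
after S3 (essential): [0.0867 -0.0162 -0.7012; 0.6857 0.1493 0.0822; -0.0291 -0.0052 0.0191]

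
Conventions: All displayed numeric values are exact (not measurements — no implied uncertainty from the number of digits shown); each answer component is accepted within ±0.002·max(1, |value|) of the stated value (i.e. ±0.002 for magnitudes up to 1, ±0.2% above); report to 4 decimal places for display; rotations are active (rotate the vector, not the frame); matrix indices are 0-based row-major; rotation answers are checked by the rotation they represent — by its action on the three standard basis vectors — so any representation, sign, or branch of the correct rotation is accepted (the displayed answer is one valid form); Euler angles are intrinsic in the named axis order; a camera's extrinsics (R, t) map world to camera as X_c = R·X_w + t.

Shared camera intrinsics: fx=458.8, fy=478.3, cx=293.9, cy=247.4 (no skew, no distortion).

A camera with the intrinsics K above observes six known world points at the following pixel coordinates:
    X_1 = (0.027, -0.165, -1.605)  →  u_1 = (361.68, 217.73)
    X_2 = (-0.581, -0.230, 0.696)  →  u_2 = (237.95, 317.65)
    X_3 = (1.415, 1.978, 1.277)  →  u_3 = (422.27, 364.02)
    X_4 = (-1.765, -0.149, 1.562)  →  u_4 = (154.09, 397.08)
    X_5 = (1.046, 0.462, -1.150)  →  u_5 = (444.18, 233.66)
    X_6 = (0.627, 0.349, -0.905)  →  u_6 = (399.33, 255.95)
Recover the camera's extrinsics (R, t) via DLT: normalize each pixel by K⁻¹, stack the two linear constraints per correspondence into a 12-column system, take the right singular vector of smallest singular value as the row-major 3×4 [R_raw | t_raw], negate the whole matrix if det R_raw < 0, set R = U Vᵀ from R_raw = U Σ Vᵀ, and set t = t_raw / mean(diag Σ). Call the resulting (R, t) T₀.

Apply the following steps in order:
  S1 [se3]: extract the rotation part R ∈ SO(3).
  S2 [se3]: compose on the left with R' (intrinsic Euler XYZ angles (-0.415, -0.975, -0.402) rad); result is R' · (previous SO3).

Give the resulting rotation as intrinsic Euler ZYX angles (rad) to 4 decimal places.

source (pnp_recover): camera pose = R=[0.7056 0.6251 -0.3336; -0.5291 0.7780 0.3387; 0.4713 -0.0624 0.8798], t=(0.1100, 0.4500, 5.1892)
after S1 (rot_of_se3): [0.7056 0.6251 -0.3336; -0.5291 0.7780 0.3387; 0.4713 -0.0624 0.8798]
after S2 (compose_so3): [-0.1418 0.5453 -0.8261; -0.4440 0.7108 0.5455; 0.8847 0.4442 0.1413]

rotation (euler_zyx) = (-1.8800, -1.0859, 1.2627)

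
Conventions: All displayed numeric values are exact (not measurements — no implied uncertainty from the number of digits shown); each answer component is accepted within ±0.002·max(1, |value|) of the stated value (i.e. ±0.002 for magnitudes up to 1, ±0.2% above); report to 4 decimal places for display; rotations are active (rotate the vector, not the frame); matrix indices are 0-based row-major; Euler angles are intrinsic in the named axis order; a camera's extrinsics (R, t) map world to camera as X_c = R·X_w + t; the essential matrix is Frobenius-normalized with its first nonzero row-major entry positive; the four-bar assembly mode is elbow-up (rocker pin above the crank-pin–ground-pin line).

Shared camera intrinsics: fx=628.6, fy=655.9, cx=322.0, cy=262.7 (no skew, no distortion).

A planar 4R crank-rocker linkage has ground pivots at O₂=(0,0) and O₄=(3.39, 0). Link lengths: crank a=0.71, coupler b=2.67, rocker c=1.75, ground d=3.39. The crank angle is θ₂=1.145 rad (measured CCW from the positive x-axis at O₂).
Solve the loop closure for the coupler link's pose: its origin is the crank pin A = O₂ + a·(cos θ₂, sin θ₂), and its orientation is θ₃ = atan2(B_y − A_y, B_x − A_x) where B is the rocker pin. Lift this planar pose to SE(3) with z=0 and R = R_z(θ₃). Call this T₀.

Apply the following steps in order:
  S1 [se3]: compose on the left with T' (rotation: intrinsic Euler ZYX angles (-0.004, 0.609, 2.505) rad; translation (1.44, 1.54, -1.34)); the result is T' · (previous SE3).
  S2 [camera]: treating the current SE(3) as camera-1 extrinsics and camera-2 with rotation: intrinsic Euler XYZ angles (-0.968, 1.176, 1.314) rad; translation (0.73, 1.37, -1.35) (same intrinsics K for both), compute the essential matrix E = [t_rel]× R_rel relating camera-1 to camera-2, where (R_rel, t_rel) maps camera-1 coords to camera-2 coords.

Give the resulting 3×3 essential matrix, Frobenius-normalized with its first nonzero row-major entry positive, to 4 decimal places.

matrix = [0.6321 -0.1984 -0.1771; -0.0713 0.0642 0.2928; -0.2488 -0.0261 -0.6100]

source (fourbar_fk): coupler pose = R=[0.9286 -0.3711 0.0000; 0.3711 0.9286 0.0000; 0.0000 0.0000 1.0000], t=(0.2933, 0.6466, 0.0000)
after S1 (compose_se3): R=[0.8866 0.0084 -0.4624; -0.3020 -0.7467 -0.5926; -0.3502 0.6651 -0.6596], t=(1.8983, 1.0182, -1.1925)
after S2 (essential): [0.6321 -0.1984 -0.1771; -0.0713 0.0642 0.2928; -0.2488 -0.0261 -0.6100]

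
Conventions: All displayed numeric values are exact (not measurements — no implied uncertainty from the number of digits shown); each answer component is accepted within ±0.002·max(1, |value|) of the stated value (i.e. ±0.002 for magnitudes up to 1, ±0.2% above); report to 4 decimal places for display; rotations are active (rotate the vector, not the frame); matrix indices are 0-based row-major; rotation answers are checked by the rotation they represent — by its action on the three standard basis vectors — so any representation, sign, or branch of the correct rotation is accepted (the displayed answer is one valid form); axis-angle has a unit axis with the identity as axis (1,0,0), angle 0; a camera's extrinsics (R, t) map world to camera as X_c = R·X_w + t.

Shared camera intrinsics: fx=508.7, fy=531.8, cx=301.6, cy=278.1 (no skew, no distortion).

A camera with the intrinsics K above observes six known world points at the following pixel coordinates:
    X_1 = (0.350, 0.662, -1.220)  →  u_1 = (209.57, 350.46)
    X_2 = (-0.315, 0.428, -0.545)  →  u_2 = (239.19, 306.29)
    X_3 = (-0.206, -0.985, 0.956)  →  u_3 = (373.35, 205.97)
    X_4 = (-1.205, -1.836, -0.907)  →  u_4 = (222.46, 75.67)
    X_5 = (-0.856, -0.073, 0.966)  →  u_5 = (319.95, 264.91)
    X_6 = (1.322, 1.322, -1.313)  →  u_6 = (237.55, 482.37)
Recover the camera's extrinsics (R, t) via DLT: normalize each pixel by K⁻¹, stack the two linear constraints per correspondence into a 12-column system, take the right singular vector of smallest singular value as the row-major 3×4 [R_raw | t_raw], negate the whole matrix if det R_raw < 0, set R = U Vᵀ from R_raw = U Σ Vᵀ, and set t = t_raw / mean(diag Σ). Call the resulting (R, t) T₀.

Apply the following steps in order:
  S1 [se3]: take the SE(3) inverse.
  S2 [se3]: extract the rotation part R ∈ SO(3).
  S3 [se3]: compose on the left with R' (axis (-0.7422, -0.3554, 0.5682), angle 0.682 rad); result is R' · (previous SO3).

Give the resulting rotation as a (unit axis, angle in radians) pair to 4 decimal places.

source (pnp_recover): camera pose = R=[0.6088 -0.2718 0.7453; 0.2897 0.9508 0.1100; -0.7385 0.1489 0.6576], t=(0.0300, 0.0399, 5.6396)
after S1 (invert_se3): R=[0.6088 0.2897 -0.7385; -0.2718 0.9508 0.1489; 0.7453 0.1100 0.6576], t=(4.1350, -0.8697, -3.7353)
after S2 (rot_of_se3): [0.6088 0.2897 -0.7385; -0.2718 0.9508 0.1489; 0.7453 0.1100 0.6576]
after S3 (compose_so3): [0.3917 -0.0589 -0.9182; 0.3503 0.9323 0.0897; 0.8508 -0.3568 0.3858]

rotation (axis_angle) = ((-0.2388, -0.9461, 0.2188), 1.2080)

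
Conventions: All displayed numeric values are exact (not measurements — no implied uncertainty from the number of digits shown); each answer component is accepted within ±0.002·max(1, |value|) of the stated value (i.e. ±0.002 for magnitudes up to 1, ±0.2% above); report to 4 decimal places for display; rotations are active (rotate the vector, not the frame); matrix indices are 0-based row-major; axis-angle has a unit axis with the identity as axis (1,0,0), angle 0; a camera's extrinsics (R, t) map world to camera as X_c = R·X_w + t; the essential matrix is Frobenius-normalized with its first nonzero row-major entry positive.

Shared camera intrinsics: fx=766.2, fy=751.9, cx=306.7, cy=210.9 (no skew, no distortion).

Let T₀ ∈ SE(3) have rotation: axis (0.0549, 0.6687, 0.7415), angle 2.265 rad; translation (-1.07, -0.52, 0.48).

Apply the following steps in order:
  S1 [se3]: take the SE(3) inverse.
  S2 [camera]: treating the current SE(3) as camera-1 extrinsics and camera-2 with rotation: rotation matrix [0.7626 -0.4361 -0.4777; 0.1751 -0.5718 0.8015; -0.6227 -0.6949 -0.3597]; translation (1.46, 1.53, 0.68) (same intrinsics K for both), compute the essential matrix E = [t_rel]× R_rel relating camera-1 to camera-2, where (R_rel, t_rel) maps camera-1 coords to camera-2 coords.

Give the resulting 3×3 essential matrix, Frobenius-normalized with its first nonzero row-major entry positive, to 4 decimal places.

matrix = [0.4084 -0.2550 -0.4881; -0.2463 -0.3376 0.1640; 0.1543 0.5518 -0.0123]

after S1 (invert_se3): R=[-0.6348 0.6301 -0.4472; -0.5097 0.0935 0.8553; 0.5807 0.7709 0.2618], t=(-0.1370, -0.9073, 0.8965)
after S2 (essential): [0.4084 -0.2550 -0.4881; -0.2463 -0.3376 0.1640; 0.1543 0.5518 -0.0123]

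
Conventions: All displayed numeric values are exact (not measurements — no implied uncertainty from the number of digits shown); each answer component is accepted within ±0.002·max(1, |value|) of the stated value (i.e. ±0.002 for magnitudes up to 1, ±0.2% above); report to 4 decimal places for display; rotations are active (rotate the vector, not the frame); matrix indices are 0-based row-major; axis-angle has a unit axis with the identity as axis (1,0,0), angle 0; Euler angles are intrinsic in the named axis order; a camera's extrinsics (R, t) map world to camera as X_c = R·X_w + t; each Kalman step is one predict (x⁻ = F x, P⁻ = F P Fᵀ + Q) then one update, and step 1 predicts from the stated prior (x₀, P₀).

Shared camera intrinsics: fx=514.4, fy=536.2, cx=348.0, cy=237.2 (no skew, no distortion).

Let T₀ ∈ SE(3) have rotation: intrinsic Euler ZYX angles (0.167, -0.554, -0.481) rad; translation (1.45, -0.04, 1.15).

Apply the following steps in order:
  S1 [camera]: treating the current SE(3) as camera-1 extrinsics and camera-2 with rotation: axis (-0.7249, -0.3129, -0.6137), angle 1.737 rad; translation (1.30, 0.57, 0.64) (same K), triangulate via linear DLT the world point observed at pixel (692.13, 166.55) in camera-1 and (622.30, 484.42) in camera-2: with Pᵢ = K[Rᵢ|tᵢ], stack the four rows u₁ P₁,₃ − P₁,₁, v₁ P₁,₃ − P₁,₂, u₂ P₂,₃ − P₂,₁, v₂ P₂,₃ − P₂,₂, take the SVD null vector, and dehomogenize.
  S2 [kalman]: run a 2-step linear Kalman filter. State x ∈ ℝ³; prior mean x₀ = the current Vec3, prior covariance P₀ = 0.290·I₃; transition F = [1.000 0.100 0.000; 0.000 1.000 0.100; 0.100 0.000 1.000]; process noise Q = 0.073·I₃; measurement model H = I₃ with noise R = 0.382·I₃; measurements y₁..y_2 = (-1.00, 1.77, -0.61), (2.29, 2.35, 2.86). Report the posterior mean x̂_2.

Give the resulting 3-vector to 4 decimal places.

after S1 (triangulate): (1.1593, -0.9036, 0.8867)
after S2 (kf_track): (1.1059, 1.3032, 1.3963)

result = (1.1059, 1.3032, 1.3963)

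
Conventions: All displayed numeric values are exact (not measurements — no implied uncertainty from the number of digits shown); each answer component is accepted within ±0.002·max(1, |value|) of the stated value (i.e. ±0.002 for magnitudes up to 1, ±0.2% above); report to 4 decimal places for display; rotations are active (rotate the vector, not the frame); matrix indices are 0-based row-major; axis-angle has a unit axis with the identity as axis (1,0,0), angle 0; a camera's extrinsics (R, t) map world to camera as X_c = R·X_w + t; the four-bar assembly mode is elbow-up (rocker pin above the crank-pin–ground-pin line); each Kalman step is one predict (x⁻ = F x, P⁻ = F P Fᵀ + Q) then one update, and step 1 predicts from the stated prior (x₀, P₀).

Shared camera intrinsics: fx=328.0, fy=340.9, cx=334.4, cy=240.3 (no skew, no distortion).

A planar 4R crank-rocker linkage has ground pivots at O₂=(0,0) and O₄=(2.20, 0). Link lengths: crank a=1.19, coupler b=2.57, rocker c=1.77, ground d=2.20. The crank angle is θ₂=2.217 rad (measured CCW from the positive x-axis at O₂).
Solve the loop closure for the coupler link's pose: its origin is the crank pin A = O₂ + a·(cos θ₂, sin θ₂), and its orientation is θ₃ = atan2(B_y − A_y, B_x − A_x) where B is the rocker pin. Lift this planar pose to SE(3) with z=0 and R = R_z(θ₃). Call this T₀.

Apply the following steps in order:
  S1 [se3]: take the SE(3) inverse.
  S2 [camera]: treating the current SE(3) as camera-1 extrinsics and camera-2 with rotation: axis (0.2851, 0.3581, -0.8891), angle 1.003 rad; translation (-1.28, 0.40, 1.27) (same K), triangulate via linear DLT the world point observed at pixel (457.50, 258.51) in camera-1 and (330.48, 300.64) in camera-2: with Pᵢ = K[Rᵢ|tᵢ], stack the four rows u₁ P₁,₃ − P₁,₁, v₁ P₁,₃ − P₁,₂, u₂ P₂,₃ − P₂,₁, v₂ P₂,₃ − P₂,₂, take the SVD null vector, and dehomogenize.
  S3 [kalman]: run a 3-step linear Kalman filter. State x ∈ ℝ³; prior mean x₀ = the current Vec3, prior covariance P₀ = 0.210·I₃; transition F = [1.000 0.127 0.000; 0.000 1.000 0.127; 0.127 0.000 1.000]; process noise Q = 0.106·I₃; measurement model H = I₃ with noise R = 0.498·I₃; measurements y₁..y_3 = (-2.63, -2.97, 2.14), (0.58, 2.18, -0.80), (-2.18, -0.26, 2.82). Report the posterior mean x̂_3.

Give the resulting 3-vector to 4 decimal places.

source (fourbar_fk): coupler pose = R=[0.9554 -0.2953 0.0000; 0.2953 0.9554 0.0000; 0.0000 0.0000 1.0000], t=(-0.7166, 0.9501, 0.0000)
after S1 (invert_se3): R=[0.9554 0.2953 0.0000; -0.2953 0.9554 0.0000; 0.0000 0.0000 1.0000], t=(0.4041, -1.1193, 0.0000)
after S2 (triangulate): (-0.1133, 1.2349, 1.7598)
after S3 (kf_track): (-1.0267, 0.4457, 1.4402)

result = (-1.0267, 0.4457, 1.4402)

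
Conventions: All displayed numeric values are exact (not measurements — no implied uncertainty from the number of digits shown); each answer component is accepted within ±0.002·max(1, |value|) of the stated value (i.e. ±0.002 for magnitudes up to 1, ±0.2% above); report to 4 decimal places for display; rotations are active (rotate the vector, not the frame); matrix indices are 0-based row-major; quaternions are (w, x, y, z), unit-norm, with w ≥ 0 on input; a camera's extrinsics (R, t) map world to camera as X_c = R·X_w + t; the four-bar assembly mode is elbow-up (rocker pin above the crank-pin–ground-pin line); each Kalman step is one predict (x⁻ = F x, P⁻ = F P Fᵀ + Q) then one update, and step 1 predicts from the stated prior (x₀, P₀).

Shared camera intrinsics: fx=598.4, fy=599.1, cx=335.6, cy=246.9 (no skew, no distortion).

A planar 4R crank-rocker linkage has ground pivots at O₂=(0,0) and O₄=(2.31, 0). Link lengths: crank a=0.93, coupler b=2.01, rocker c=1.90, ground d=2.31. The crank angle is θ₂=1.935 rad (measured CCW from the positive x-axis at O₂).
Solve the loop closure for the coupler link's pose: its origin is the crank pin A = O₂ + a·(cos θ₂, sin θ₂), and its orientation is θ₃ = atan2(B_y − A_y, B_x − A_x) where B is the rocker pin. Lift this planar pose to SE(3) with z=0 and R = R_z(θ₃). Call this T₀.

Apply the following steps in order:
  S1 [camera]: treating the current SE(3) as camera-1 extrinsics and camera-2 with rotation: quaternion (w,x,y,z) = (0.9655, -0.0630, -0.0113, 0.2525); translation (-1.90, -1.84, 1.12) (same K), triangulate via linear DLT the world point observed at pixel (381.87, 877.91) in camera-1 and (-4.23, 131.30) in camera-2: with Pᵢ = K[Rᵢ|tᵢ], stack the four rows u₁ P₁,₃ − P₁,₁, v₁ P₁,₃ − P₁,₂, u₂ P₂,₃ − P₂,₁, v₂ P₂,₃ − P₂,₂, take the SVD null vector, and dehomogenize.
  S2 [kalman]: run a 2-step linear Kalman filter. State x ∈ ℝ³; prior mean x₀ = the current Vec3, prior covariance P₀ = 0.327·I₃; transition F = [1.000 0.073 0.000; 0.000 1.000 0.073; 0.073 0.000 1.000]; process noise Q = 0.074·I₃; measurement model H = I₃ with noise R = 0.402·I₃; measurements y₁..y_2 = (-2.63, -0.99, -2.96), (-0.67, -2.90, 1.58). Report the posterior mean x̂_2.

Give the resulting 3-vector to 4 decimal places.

result = (-0.8490, -1.2611, 0.1964)

source (fourbar_fk): coupler pose = R=[0.9071 -0.4209 0.0000; 0.4209 0.9071 0.0000; 0.0000 0.0000 1.0000], t=(-0.3313, 0.8690, 0.0000)
after S1 (triangulate): (0.8729, 0.7586, 1.8272)
after S2 (kf_track): (-0.8490, -1.2611, 0.1964)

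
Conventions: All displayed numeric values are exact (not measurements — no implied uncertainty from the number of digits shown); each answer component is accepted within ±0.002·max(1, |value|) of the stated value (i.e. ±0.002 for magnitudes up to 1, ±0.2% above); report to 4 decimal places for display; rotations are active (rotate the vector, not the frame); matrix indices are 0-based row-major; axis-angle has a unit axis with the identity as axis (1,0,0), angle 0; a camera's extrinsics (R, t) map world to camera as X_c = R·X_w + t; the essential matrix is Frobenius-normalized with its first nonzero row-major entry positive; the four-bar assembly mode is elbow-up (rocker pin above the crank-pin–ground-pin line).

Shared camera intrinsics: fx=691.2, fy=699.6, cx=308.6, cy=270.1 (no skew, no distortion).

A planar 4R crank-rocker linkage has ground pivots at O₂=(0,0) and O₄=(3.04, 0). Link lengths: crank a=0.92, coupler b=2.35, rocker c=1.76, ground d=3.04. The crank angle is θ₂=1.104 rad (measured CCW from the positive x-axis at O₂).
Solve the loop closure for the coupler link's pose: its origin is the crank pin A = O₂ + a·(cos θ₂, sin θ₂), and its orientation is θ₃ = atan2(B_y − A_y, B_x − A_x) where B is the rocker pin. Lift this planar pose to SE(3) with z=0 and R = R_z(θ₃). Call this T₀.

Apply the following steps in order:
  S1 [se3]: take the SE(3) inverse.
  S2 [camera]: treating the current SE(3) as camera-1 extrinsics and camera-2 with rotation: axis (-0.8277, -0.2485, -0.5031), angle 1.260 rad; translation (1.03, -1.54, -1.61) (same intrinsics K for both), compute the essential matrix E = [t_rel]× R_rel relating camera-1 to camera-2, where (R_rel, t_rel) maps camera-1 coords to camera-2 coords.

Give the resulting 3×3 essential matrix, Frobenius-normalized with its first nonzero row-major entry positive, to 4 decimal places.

source (fourbar_fk): coupler pose = R=[0.9271 -0.3747 0.0000; 0.3747 0.9271 0.0000; 0.0000 0.0000 1.0000], t=(0.4140, 0.8216, 0.0000)
after S1 (invert_se3): R=[0.9271 0.3747 0.0000; -0.3747 0.9271 0.0000; 0.0000 0.0000 1.0000], t=(-0.6917, -0.6065, 0.0000)
after S2 (essential): [0.1552 -0.4789 -0.2439; 0.5344 -0.2369 0.2322; -0.2311 -0.2860 -0.3953]

matrix = [0.1552 -0.4789 -0.2439; 0.5344 -0.2369 0.2322; -0.2311 -0.2860 -0.3953]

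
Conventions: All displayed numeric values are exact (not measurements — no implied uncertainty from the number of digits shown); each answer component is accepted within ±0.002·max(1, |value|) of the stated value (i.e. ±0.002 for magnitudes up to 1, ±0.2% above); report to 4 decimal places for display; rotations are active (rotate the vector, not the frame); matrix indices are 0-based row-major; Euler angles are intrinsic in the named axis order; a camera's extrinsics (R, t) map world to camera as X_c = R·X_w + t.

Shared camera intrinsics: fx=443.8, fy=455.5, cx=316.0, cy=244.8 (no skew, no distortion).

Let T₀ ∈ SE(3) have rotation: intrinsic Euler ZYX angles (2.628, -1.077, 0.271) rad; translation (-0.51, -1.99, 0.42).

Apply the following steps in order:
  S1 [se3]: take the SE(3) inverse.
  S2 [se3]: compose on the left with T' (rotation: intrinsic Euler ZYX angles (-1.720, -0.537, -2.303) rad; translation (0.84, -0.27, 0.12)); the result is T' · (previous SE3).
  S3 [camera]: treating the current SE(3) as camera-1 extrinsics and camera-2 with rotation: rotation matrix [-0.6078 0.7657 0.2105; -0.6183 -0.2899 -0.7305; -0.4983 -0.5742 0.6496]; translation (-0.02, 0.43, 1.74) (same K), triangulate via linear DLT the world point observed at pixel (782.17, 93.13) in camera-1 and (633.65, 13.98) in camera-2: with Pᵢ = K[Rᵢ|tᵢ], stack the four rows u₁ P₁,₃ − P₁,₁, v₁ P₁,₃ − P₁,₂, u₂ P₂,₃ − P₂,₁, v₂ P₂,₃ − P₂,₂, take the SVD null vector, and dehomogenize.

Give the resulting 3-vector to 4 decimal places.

after S1 (invert_se3): R=[-0.4128 0.2329 0.8805; -0.2681 -0.9550 0.1269; 0.8705 -0.1837 0.4567], t=(-0.1170, -2.0905, -0.1134)
after S2 (compose_se3): R=[0.8410 0.5299 0.1091; 0.0344 0.1489 -0.9882; -0.5399 0.8349 0.1070], t=(2.2775, 0.4590, 1.4612)
after S3 (triangulate): (-0.1803, 1.3925, 1.6442)

result = (-0.1803, 1.3925, 1.6442)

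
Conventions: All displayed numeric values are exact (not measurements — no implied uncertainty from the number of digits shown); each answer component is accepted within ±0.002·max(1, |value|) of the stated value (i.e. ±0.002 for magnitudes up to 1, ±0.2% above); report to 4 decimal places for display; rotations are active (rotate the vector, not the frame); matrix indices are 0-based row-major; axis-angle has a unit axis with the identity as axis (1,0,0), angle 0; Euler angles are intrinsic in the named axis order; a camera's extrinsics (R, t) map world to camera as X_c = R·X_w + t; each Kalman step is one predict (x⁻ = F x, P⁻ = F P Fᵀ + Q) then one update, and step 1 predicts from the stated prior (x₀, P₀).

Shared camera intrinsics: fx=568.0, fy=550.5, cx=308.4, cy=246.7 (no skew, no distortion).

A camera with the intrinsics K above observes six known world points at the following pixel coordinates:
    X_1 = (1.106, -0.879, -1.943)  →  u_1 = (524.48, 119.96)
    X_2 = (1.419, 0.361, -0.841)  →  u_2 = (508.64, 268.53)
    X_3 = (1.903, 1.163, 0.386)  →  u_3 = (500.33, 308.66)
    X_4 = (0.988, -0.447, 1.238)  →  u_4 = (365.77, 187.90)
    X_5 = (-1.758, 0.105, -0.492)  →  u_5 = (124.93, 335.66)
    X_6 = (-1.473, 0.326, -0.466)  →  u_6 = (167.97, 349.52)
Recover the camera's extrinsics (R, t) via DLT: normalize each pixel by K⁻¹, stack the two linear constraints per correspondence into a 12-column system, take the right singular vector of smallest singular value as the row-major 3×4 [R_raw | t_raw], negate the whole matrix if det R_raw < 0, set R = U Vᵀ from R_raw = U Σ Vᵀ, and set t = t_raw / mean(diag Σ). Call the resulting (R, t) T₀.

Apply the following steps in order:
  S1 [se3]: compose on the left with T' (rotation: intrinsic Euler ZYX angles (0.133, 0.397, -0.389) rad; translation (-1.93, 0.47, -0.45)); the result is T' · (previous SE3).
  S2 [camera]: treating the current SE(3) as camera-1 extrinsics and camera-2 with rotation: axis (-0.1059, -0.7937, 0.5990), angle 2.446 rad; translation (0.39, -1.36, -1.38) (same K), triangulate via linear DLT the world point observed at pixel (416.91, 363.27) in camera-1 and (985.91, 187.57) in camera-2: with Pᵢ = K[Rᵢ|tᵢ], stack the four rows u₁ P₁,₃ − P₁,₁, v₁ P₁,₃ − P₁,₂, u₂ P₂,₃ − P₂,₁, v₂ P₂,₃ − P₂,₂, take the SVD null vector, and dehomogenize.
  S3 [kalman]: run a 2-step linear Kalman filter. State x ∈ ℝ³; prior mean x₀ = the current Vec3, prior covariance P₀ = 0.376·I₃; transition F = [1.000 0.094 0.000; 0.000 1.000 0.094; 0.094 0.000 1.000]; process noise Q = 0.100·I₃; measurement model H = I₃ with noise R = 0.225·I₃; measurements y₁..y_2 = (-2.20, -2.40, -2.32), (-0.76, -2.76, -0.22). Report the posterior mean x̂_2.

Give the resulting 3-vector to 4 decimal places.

source (pnp_recover): camera pose = R=[0.9510 0.2357 -0.2002; -0.2612 0.9588 -0.1116; 0.1657 0.1585 0.9734], t=(0.0800, 0.1200, 5.3003)
after S1 (compose_se3): R=[0.9897 0.0067 0.1431; -0.0480 0.9566 0.2874; -0.1350 -0.2913 0.9471], t=(-0.2761, 2.8314, 4.0000)
after S2 (triangulate): (1.0706, -1.7836, -1.6973)
after S3 (kf_track): (-1.0488, -2.5974, -1.1706)

result = (-1.0488, -2.5974, -1.1706)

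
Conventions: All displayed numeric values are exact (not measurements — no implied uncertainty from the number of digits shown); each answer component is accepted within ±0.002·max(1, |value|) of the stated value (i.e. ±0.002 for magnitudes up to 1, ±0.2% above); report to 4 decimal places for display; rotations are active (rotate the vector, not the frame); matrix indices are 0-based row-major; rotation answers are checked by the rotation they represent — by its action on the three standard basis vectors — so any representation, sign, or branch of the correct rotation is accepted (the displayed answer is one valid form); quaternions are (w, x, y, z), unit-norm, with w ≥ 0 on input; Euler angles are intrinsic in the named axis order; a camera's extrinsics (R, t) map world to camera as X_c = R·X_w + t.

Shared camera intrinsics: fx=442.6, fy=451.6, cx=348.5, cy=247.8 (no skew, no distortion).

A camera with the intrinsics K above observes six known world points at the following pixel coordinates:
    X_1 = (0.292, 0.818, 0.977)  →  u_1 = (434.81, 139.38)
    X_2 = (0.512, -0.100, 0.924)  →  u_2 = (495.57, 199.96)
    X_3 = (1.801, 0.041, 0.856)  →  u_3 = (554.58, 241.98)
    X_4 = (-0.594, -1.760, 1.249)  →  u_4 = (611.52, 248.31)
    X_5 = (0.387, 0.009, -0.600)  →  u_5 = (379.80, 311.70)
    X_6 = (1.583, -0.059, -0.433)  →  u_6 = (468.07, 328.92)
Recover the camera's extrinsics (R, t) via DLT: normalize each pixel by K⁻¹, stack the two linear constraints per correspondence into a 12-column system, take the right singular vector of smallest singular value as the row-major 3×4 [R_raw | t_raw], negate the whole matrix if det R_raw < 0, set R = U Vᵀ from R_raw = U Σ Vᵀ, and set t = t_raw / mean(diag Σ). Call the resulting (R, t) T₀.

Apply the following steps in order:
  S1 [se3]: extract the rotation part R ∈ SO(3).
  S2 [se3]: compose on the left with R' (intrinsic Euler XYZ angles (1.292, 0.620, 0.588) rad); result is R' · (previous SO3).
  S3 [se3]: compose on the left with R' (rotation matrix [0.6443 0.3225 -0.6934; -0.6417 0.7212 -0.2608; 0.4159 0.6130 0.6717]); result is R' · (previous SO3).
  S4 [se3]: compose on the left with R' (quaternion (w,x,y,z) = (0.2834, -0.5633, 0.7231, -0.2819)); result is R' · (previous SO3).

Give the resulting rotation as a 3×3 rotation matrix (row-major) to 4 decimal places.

source (pnp_recover): camera pose = R=[0.7724 -0.3121 0.5532; 0.2966 -0.5929 -0.7487; 0.5616 0.7424 -0.3654], t=(0.3500, 0.0700, 4.0001)
after S1 (rot_of_se3): [0.7724 -0.3121 0.5532; 0.2966 -0.5929 -0.7487; 0.5616 0.7424 -0.3654]
after S2 (compose_so3): [0.7154 0.4877 0.5003; 0.0135 -0.7256 0.6880; 0.6985 -0.4855 -0.5257]
after S3 (compose_so3): [-0.0190 0.4168 0.9088; -0.6316 -0.7097 0.3122; 0.7751 -0.5680 0.2767]
after S4 (compose_so3): [0.9814 -0.0338 -0.1892; -0.1804 -0.5024 -0.8456; -0.0665 0.8640 -0.4991]

rotation (matrix) = ((0.9814, -0.0338, -0.1892), (-0.1804, -0.5024, -0.8456), (-0.0665, 0.8640, -0.4991))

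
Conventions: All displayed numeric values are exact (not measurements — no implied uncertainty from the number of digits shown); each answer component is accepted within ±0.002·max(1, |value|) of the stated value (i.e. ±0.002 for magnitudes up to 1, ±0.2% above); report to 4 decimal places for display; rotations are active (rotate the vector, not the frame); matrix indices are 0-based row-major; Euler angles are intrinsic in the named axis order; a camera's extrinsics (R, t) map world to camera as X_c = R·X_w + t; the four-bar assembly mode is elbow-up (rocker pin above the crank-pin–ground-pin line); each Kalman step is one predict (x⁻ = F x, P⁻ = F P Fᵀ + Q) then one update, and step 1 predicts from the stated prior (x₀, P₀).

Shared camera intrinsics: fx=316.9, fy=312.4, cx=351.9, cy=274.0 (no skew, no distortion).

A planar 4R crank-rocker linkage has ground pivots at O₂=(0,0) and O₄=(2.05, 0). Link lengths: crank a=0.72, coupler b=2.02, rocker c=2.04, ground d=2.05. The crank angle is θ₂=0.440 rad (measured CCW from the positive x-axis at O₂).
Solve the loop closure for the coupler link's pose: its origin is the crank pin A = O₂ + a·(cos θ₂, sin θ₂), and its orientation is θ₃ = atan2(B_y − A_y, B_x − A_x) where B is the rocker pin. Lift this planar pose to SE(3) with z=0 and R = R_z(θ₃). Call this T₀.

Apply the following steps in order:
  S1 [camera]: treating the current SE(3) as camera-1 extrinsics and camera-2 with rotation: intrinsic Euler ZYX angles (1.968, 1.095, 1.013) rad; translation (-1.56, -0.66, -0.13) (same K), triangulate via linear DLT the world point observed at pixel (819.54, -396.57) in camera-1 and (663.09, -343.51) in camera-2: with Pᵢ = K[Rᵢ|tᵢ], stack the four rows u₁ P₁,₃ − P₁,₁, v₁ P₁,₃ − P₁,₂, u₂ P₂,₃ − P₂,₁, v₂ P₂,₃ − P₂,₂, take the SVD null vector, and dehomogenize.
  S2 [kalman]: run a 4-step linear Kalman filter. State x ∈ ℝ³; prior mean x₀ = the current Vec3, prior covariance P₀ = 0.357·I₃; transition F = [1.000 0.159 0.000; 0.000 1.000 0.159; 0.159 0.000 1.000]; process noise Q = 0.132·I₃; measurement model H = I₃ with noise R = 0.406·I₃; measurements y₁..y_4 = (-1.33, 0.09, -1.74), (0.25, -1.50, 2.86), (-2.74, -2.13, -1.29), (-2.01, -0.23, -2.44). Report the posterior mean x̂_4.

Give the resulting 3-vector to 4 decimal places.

result = (-2.0523, -1.0486, -1.3064)

source (fourbar_fk): coupler pose = R=[0.5339 -0.8456 0.0000; 0.8456 0.5339 0.0000; 0.0000 0.0000 1.0000], t=(0.6514, 0.3067, 0.0000)
after S1 (triangulate): (-1.5820, -1.8848, 0.9491)
after S2 (kf_track): (-2.0523, -1.0486, -1.3064)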